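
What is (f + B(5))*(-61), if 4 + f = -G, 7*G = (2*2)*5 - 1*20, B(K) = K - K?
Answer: 244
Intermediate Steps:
B(K) = 0
G = 0 (G = ((2*2)*5 - 1*20)/7 = (4*5 - 20)/7 = (20 - 20)/7 = (⅐)*0 = 0)
f = -4 (f = -4 - 1*0 = -4 + 0 = -4)
(f + B(5))*(-61) = (-4 + 0)*(-61) = -4*(-61) = 244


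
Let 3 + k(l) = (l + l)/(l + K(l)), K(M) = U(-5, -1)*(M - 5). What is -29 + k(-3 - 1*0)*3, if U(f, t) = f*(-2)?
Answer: -3136/83 ≈ -37.783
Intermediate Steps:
U(f, t) = -2*f
K(M) = -50 + 10*M (K(M) = (-2*(-5))*(M - 5) = 10*(-5 + M) = -50 + 10*M)
k(l) = -3 + 2*l/(-50 + 11*l) (k(l) = -3 + (l + l)/(l + (-50 + 10*l)) = -3 + (2*l)/(-50 + 11*l) = -3 + 2*l/(-50 + 11*l))
-29 + k(-3 - 1*0)*3 = -29 + ((150 - 31*(-3 - 1*0))/(-50 + 11*(-3 - 1*0)))*3 = -29 + ((150 - 31*(-3 + 0))/(-50 + 11*(-3 + 0)))*3 = -29 + ((150 - 31*(-3))/(-50 + 11*(-3)))*3 = -29 + ((150 + 93)/(-50 - 33))*3 = -29 + (243/(-83))*3 = -29 - 1/83*243*3 = -29 - 243/83*3 = -29 - 729/83 = -3136/83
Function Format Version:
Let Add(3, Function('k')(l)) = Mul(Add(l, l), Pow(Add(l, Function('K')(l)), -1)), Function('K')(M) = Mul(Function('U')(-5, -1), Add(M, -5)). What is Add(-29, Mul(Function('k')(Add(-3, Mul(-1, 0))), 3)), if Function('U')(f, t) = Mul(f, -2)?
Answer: Rational(-3136, 83) ≈ -37.783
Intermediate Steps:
Function('U')(f, t) = Mul(-2, f)
Function('K')(M) = Add(-50, Mul(10, M)) (Function('K')(M) = Mul(Mul(-2, -5), Add(M, -5)) = Mul(10, Add(-5, M)) = Add(-50, Mul(10, M)))
Function('k')(l) = Add(-3, Mul(2, l, Pow(Add(-50, Mul(11, l)), -1))) (Function('k')(l) = Add(-3, Mul(Add(l, l), Pow(Add(l, Add(-50, Mul(10, l))), -1))) = Add(-3, Mul(Mul(2, l), Pow(Add(-50, Mul(11, l)), -1))) = Add(-3, Mul(2, l, Pow(Add(-50, Mul(11, l)), -1))))
Add(-29, Mul(Function('k')(Add(-3, Mul(-1, 0))), 3)) = Add(-29, Mul(Mul(Pow(Add(-50, Mul(11, Add(-3, Mul(-1, 0)))), -1), Add(150, Mul(-31, Add(-3, Mul(-1, 0))))), 3)) = Add(-29, Mul(Mul(Pow(Add(-50, Mul(11, Add(-3, 0))), -1), Add(150, Mul(-31, Add(-3, 0)))), 3)) = Add(-29, Mul(Mul(Pow(Add(-50, Mul(11, -3)), -1), Add(150, Mul(-31, -3))), 3)) = Add(-29, Mul(Mul(Pow(Add(-50, -33), -1), Add(150, 93)), 3)) = Add(-29, Mul(Mul(Pow(-83, -1), 243), 3)) = Add(-29, Mul(Mul(Rational(-1, 83), 243), 3)) = Add(-29, Mul(Rational(-243, 83), 3)) = Add(-29, Rational(-729, 83)) = Rational(-3136, 83)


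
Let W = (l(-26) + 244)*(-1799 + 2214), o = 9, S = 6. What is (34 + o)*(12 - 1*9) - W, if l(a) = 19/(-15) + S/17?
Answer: -5138342/51 ≈ -1.0075e+5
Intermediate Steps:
l(a) = -233/255 (l(a) = 19/(-15) + 6/17 = 19*(-1/15) + 6*(1/17) = -19/15 + 6/17 = -233/255)
W = 5144921/51 (W = (-233/255 + 244)*(-1799 + 2214) = (61987/255)*415 = 5144921/51 ≈ 1.0088e+5)
(34 + o)*(12 - 1*9) - W = (34 + 9)*(12 - 1*9) - 1*5144921/51 = 43*(12 - 9) - 5144921/51 = 43*3 - 5144921/51 = 129 - 5144921/51 = -5138342/51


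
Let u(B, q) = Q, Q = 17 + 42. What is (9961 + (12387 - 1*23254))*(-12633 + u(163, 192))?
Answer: 11392044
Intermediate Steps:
Q = 59
u(B, q) = 59
(9961 + (12387 - 1*23254))*(-12633 + u(163, 192)) = (9961 + (12387 - 1*23254))*(-12633 + 59) = (9961 + (12387 - 23254))*(-12574) = (9961 - 10867)*(-12574) = -906*(-12574) = 11392044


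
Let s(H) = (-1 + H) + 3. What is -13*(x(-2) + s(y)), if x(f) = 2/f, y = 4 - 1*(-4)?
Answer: -117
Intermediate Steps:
y = 8 (y = 4 + 4 = 8)
s(H) = 2 + H
-13*(x(-2) + s(y)) = -13*(2/(-2) + (2 + 8)) = -13*(2*(-½) + 10) = -13*(-1 + 10) = -13*9 = -117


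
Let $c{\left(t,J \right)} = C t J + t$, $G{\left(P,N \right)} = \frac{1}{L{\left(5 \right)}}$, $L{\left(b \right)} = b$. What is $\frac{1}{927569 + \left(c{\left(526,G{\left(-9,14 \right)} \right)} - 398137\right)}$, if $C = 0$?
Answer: $\frac{1}{529958} \approx 1.8869 \cdot 10^{-6}$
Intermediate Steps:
$G{\left(P,N \right)} = \frac{1}{5}$
$c{\left(t,J \right)} = t$ ($c{\left(t,J \right)} = 0 t J + t = 0 J + t = 0 + t = t$)
$\frac{1}{927569 + \left(c{\left(526,G{\left(-9,14 \right)} \right)} - 398137\right)} = \frac{1}{927569 + \left(526 - 398137\right)} = \frac{1}{927569 - 397611} = \frac{1}{529958}$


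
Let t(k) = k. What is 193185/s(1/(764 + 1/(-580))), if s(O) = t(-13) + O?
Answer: -28534648005/1919989 ≈ -14862.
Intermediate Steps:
s(O) = -13 + O
193185/s(1/(764 + 1/(-580))) = 193185/(-13 + 1/(764 + 1/(-580))) = 193185/(-13 + 1/(764 - 1/580)) = 193185/(-13 + 1/(443119/580)) = 193185/(-13 + 580/443119) = 193185/(-5759967/443119) = 193185*(-443119/5759967) = -28534648005/1919989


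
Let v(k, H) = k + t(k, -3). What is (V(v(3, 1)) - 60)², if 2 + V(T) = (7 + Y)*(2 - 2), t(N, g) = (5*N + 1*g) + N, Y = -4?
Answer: 3844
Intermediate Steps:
t(N, g) = g + 6*N (t(N, g) = (5*N + g) + N = (g + 5*N) + N = g + 6*N)
v(k, H) = -3 + 7*k (v(k, H) = k + (-3 + 6*k) = -3 + 7*k)
V(T) = -2 (V(T) = -2 + (7 - 4)*(2 - 2) = -2 + 3*0 = -2 + 0 = -2)
(V(v(3, 1)) - 60)² = (-2 - 60)² = (-62)² = 3844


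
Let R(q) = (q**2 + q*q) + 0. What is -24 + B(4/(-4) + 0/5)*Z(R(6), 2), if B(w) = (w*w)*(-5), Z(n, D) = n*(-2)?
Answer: 696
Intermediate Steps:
R(q) = 2*q**2 (R(q) = (q**2 + q**2) + 0 = 2*q**2 + 0 = 2*q**2)
Z(n, D) = -2*n
B(w) = -5*w**2 (B(w) = w**2*(-5) = -5*w**2)
-24 + B(4/(-4) + 0/5)*Z(R(6), 2) = -24 + (-5*(4/(-4) + 0/5)**2)*(-4*6**2) = -24 + (-5*(4*(-1/4) + 0*(1/5))**2)*(-4*36) = -24 + (-5*(-1 + 0)**2)*(-2*72) = -24 - 5*(-1)**2*(-144) = -24 - 5*1*(-144) = -24 - 5*(-144) = -24 + 720 = 696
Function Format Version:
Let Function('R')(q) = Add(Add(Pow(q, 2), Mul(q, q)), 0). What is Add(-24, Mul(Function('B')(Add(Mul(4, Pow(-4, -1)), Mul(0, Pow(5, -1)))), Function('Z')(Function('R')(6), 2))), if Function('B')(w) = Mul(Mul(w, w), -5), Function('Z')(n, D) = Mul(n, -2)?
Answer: 696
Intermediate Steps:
Function('R')(q) = Mul(2, Pow(q, 2)) (Function('R')(q) = Add(Add(Pow(q, 2), Pow(q, 2)), 0) = Add(Mul(2, Pow(q, 2)), 0) = Mul(2, Pow(q, 2)))
Function('Z')(n, D) = Mul(-2, n)
Function('B')(w) = Mul(-5, Pow(w, 2)) (Function('B')(w) = Mul(Pow(w, 2), -5) = Mul(-5, Pow(w, 2)))
Add(-24, Mul(Function('B')(Add(Mul(4, Pow(-4, -1)), Mul(0, Pow(5, -1)))), Function('Z')(Function('R')(6), 2))) = Add(-24, Mul(Mul(-5, Pow(Add(Mul(4, Pow(-4, -1)), Mul(0, Pow(5, -1))), 2)), Mul(-2, Mul(2, Pow(6, 2))))) = Add(-24, Mul(Mul(-5, Pow(Add(Mul(4, Rational(-1, 4)), Mul(0, Rational(1, 5))), 2)), Mul(-2, Mul(2, 36)))) = Add(-24, Mul(Mul(-5, Pow(Add(-1, 0), 2)), Mul(-2, 72))) = Add(-24, Mul(Mul(-5, Pow(-1, 2)), -144)) = Add(-24, Mul(Mul(-5, 1), -144)) = Add(-24, Mul(-5, -144)) = Add(-24, 720) = 696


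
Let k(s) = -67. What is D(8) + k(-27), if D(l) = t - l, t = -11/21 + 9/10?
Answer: -15671/210 ≈ -74.624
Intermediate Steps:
t = 79/210 (t = -11*1/21 + 9*(⅒) = -11/21 + 9/10 = 79/210 ≈ 0.37619)
D(l) = 79/210 - l
D(8) + k(-27) = (79/210 - 1*8) - 67 = (79/210 - 8) - 67 = -1601/210 - 67 = -15671/210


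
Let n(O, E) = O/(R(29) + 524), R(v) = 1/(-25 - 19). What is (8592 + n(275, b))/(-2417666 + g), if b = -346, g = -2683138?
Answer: -9905033/5879951811 ≈ -0.0016845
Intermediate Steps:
R(v) = -1/44 (R(v) = 1/(-44) = -1/44)
n(O, E) = 44*O/23055 (n(O, E) = O/(-1/44 + 524) = O/(23055/44) = 44*O/23055)
(8592 + n(275, b))/(-2417666 + g) = (8592 + (44/23055)*275)/(-2417666 - 2683138) = (8592 + 2420/4611)/(-5100804) = (39620132/4611)*(-1/5100804) = -9905033/5879951811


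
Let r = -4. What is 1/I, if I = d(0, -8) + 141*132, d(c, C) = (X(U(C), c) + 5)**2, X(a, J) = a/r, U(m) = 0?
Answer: 1/18637 ≈ 5.3657e-5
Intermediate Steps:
X(a, J) = -a/4 (X(a, J) = a/(-4) = a*(-1/4) = -a/4)
d(c, C) = 25 (d(c, C) = (-1/4*0 + 5)**2 = (0 + 5)**2 = 5**2 = 25)
I = 18637 (I = 25 + 141*132 = 25 + 18612 = 18637)
1/I = 1/18637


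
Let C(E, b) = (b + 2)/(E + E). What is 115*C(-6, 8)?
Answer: -575/6 ≈ -95.833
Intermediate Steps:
C(E, b) = (2 + b)/(2*E) (C(E, b) = (2 + b)/((2*E)) = (2 + b)*(1/(2*E)) = (2 + b)/(2*E))
115*C(-6, 8) = 115*((1/2)*(2 + 8)/(-6)) = 115*((1/2)*(-1/6)*10) = 115*(-5/6) = -575/6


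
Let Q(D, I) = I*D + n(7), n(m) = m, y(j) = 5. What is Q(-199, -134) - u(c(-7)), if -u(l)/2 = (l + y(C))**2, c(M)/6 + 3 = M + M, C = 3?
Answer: 45491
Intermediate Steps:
c(M) = -18 + 12*M (c(M) = -18 + 6*(M + M) = -18 + 6*(2*M) = -18 + 12*M)
u(l) = -2*(5 + l)**2 (u(l) = -2*(l + 5)**2 = -2*(5 + l)**2)
Q(D, I) = 7 + D*I (Q(D, I) = I*D + 7 = D*I + 7 = 7 + D*I)
Q(-199, -134) - u(c(-7)) = (7 - 199*(-134)) - (-2)*(5 + (-18 + 12*(-7)))**2 = (7 + 26666) - (-2)*(5 + (-18 - 84))**2 = 26673 - (-2)*(5 - 102)**2 = 26673 - (-2)*(-97)**2 = 26673 - (-2)*9409 = 26673 - 1*(-18818) = 26673 + 18818 = 45491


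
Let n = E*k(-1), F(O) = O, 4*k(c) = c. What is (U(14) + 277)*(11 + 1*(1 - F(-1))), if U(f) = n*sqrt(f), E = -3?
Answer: 3601 + 39*sqrt(14)/4 ≈ 3637.5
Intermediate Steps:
k(c) = c/4
n = 3/4 (n = -3*(-1)/4 = -3*(-1/4) = 3/4 ≈ 0.75000)
U(f) = 3*sqrt(f)/4
(U(14) + 277)*(11 + 1*(1 - F(-1))) = (3*sqrt(14)/4 + 277)*(11 + 1*(1 - 1*(-1))) = (277 + 3*sqrt(14)/4)*(11 + 1*(1 + 1)) = (277 + 3*sqrt(14)/4)*(11 + 1*2) = (277 + 3*sqrt(14)/4)*(11 + 2) = (277 + 3*sqrt(14)/4)*13 = 3601 + 39*sqrt(14)/4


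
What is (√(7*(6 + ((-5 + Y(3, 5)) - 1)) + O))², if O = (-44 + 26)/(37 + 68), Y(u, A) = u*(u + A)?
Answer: 5874/35 ≈ 167.83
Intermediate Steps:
Y(u, A) = u*(A + u)
O = -6/35 (O = -18/105 = -18*1/105 = -6/35 ≈ -0.17143)
(√(7*(6 + ((-5 + Y(3, 5)) - 1)) + O))² = (√(7*(6 + ((-5 + 3*(5 + 3)) - 1)) - 6/35))² = (√(7*(6 + ((-5 + 3*8) - 1)) - 6/35))² = (√(7*(6 + ((-5 + 24) - 1)) - 6/35))² = (√(7*(6 + (19 - 1)) - 6/35))² = (√(7*(6 + 18) - 6/35))² = (√(7*24 - 6/35))² = (√(168 - 6/35))² = (√(5874/35))² = (√205590/35)² = 5874/35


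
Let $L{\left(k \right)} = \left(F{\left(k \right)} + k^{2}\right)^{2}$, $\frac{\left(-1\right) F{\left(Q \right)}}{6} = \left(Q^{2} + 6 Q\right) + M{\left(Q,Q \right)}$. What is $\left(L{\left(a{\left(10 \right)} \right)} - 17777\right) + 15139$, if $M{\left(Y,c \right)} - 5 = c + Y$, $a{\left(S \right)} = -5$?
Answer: $4587$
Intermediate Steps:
$M{\left(Y,c \right)} = 5 + Y + c$ ($M{\left(Y,c \right)} = 5 + \left(c + Y\right) = 5 + \left(Y + c\right) = 5 + Y + c$)
$F{\left(Q \right)} = -30 - 48 Q - 6 Q^{2}$ ($F{\left(Q \right)} = - 6 \left(\left(Q^{2} + 6 Q\right) + \left(5 + Q + Q\right)\right) = - 6 \left(\left(Q^{2} + 6 Q\right) + \left(5 + 2 Q\right)\right) = - 6 \left(5 + Q^{2} + 8 Q\right) = -30 - 48 Q - 6 Q^{2}$)
$L{\left(k \right)} = \left(-30 - 48 k - 5 k^{2}\right)^{2}$ ($L{\left(k \right)} = \left(\left(-30 - 48 k - 6 k^{2}\right) + k^{2}\right)^{2} = \left(-30 - 48 k - 5 k^{2}\right)^{2}$)
$\left(L{\left(a{\left(10 \right)} \right)} - 17777\right) + 15139 = \left(\left(30 + 5 \left(-5\right)^{2} + 48 \left(-5\right)\right)^{2} - 17777\right) + 15139 = \left(\left(30 + 5 \cdot 25 - 240\right)^{2} - 17777\right) + 15139 = \left(\left(30 + 125 - 240\right)^{2} - 17777\right) + 15139 = \left(\left(-85\right)^{2} - 17777\right) + 15139 = \left(7225 - 17777\right) + 15139 = -10552 + 15139 = 4587$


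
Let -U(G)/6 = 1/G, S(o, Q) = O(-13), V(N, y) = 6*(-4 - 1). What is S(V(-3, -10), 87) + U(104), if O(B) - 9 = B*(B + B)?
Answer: 18041/52 ≈ 346.94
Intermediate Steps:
O(B) = 9 + 2*B**2 (O(B) = 9 + B*(B + B) = 9 + B*(2*B) = 9 + 2*B**2)
V(N, y) = -30 (V(N, y) = 6*(-5) = -30)
S(o, Q) = 347 (S(o, Q) = 9 + 2*(-13)**2 = 9 + 2*169 = 9 + 338 = 347)
U(G) = -6/G
S(V(-3, -10), 87) + U(104) = 347 - 6/104 = 347 - 6*1/104 = 347 - 3/52 = 18041/52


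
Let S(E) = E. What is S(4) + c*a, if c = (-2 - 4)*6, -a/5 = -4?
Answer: -716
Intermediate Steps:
a = 20 (a = -5*(-4) = 20)
c = -36 (c = -6*6 = -36)
S(4) + c*a = 4 - 36*20 = 4 - 720 = -716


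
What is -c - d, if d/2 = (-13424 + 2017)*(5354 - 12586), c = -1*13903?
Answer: -164976945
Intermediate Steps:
c = -13903
d = 164990848 (d = 2*((-13424 + 2017)*(5354 - 12586)) = 2*(-11407*(-7232)) = 2*82495424 = 164990848)
-c - d = -1*(-13903) - 1*164990848 = 13903 - 164990848 = -164976945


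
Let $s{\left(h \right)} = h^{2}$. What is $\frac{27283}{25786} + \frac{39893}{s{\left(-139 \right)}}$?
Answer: $\frac{11192919}{3584254} \approx 3.1228$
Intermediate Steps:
$\frac{27283}{25786} + \frac{39893}{s{\left(-139 \right)}} = \frac{27283}{25786} + \frac{39893}{\left(-139\right)^{2}} = 27283 \cdot \frac{1}{25786} + \frac{39893}{19321} = \frac{27283}{25786} + 39893 \cdot \frac{1}{19321} = \frac{27283}{25786} + \frac{287}{139} = \frac{11192919}{3584254}$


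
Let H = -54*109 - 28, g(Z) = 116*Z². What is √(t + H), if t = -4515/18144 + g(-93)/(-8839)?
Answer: I*√2441332190948970/636408 ≈ 77.639*I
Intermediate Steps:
H = -5914 (H = -5886 - 28 = -5914)
t = -868737761/7636896 (t = -4515/18144 + (116*(-93)²)/(-8839) = -4515*1/18144 + (116*8649)*(-1/8839) = -215/864 + 1003284*(-1/8839) = -215/864 - 1003284/8839 = -868737761/7636896 ≈ -113.76)
√(t + H) = √(-868737761/7636896 - 5914) = √(-46033340705/7636896) = I*√2441332190948970/636408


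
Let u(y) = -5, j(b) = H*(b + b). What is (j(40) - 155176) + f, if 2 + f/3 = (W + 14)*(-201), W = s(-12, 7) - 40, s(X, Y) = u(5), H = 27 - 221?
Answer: -152009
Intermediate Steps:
H = -194
j(b) = -388*b (j(b) = -194*(b + b) = -388*b)
s(X, Y) = -5
W = -45 (W = -5 - 40 = -45)
f = 18687 (f = -6 + 3*((-45 + 14)*(-201)) = -6 + 3*(-31*(-201)) = -6 + 3*6231 = -6 + 18693 = 18687)
(j(40) - 155176) + f = (-388*40 - 155176) + 18687 = (-15520 - 155176) + 18687 = -170696 + 18687 = -152009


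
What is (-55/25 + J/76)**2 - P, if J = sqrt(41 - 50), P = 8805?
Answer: -1270743329/144400 - 33*I/190 ≈ -8800.2 - 0.17368*I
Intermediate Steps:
J = 3*I (J = sqrt(-9) = 3*I ≈ 3.0*I)
(-55/25 + J/76)**2 - P = (-55/25 + (3*I)/76)**2 - 1*8805 = (-55*1/25 + (3*I)*(1/76))**2 - 8805 = (-11/5 + 3*I/76)**2 - 8805 = -8805 + (-11/5 + 3*I/76)**2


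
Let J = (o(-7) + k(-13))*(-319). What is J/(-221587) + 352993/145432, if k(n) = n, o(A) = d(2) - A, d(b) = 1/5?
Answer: 389747908023/161129202920 ≈ 2.4189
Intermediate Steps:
d(b) = 1/5
o(A) = 1/5 - A
J = 9251/5 (J = ((1/5 - 1*(-7)) - 13)*(-319) = ((1/5 + 7) - 13)*(-319) = (36/5 - 13)*(-319) = -29/5*(-319) = 9251/5 ≈ 1850.2)
J/(-221587) + 352993/145432 = (9251/5)/(-221587) + 352993/145432 = (9251/5)*(-1/221587) + 352993*(1/145432) = -9251/1107935 + 352993/145432 = 389747908023/161129202920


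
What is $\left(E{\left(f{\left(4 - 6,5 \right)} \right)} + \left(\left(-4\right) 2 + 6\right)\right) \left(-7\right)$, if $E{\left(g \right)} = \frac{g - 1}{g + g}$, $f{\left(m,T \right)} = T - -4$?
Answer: $\frac{98}{9} \approx 10.889$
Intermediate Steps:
$f{\left(m,T \right)} = 4 + T$ ($f{\left(m,T \right)} = T + 4 = 4 + T$)
$E{\left(g \right)} = \frac{-1 + g}{2 g}$
$\left(E{\left(f{\left(4 - 6,5 \right)} \right)} + \left(\left(-4\right) 2 + 6\right)\right) \left(-7\right) = \left(\frac{-1 + \left(4 + 5\right)}{2 \left(4 + 5\right)} + \left(\left(-4\right) 2 + 6\right)\right) \left(-7\right) = \left(\frac{-1 + 9}{2 \cdot 9} + \left(-8 + 6\right)\right) \left(-7\right) = \left(\frac{1}{2} \cdot \frac{1}{9} \cdot 8 - 2\right) \left(-7\right) = \left(\frac{4}{9} - 2\right) \left(-7\right) = \left(- \frac{14}{9}\right) \left(-7\right) = \frac{98}{9}$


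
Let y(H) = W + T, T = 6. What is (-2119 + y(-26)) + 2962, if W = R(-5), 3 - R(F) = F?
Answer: 857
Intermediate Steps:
R(F) = 3 - F
W = 8 (W = 3 - 1*(-5) = 3 + 5 = 8)
y(H) = 14 (y(H) = 8 + 6 = 14)
(-2119 + y(-26)) + 2962 = (-2119 + 14) + 2962 = -2105 + 2962 = 857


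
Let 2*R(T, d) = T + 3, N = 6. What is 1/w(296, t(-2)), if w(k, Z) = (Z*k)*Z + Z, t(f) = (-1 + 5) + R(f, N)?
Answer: 2/11997 ≈ 0.00016671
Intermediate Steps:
R(T, d) = 3/2 + T/2 (R(T, d) = (T + 3)/2 = (3 + T)/2 = 3/2 + T/2)
t(f) = 11/2 + f/2 (t(f) = (-1 + 5) + (3/2 + f/2) = 4 + (3/2 + f/2) = 11/2 + f/2)
w(k, Z) = Z + k*Z² (w(k, Z) = k*Z² + Z = Z + k*Z²)
1/w(296, t(-2)) = 1/((11/2 + (½)*(-2))*(1 + (11/2 + (½)*(-2))*296)) = 1/((11/2 - 1)*(1 + (11/2 - 1)*296)) = 1/(9*(1 + (9/2)*296)/2) = 1/(9*(1 + 1332)/2) = 1/((9/2)*1333) = 1/(11997/2) = 2/11997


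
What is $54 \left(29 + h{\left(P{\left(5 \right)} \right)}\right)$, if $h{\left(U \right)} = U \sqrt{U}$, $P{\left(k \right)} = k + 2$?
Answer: $1566 + 378 \sqrt{7} \approx 2566.1$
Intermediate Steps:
$P{\left(k \right)} = 2 + k$
$h{\left(U \right)} = U^{\frac{3}{2}}$
$54 \left(29 + h{\left(P{\left(5 \right)} \right)}\right) = 54 \left(29 + \left(2 + 5\right)^{\frac{3}{2}}\right) = 54 \left(29 + 7^{\frac{3}{2}}\right) = 54 \left(29 + 7 \sqrt{7}\right) = 1566 + 378 \sqrt{7}$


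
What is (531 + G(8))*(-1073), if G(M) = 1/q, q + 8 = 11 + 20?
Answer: -13105622/23 ≈ -5.6981e+5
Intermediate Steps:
q = 23 (q = -8 + (11 + 20) = -8 + 31 = 23)
G(M) = 1/23
(531 + G(8))*(-1073) = (531 + 1/23)*(-1073) = (12214/23)*(-1073) = -13105622/23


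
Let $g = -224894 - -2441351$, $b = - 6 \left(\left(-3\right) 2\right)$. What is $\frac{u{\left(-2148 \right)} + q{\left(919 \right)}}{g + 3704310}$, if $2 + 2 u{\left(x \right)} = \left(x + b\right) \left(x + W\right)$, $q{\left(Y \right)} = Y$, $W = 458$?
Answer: $\frac{595186}{1973589} \approx 0.30158$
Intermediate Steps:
$b = 36$ ($b = \left(-6\right) \left(-6\right) = 36$)
$u{\left(x \right)} = -1 + \frac{\left(36 + x\right) \left(458 + x\right)}{2}$ ($u{\left(x \right)} = -1 + \frac{\left(x + 36\right) \left(x + 458\right)}{2} = -1 + \frac{\left(36 + x\right) \left(458 + x\right)}{2}$)
$g = 2216457$ ($g = -224894 + 2441351 = 2216457$)
$\frac{u{\left(-2148 \right)} + q{\left(919 \right)}}{g + 3704310} = \frac{\left(8243 + \frac{\left(-2148\right)^{2}}{2} + 247 \left(-2148\right)\right) + 919}{2216457 + 3704310} = \frac{\left(8243 + \frac{1}{2} \cdot 4613904 - 530556\right) + 919}{5920767} = \left(\left(8243 + 2306952 - 530556\right) + 919\right) \frac{1}{5920767} = \left(1784639 + 919\right) \frac{1}{5920767} = 1785558 \cdot \frac{1}{5920767} = \frac{595186}{1973589}$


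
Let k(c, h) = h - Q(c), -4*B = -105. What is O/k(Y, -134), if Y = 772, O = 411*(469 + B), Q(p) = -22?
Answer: -116313/64 ≈ -1817.4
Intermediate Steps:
B = 105/4 (B = -¼*(-105) = 105/4 ≈ 26.250)
O = 814191/4 (O = 411*(469 + 105/4) = 411*(1981/4) = 814191/4 ≈ 2.0355e+5)
k(c, h) = 22 + h (k(c, h) = h - 1*(-22) = h + 22 = 22 + h)
O/k(Y, -134) = 814191/(4*(22 - 134)) = (814191/4)/(-112) = (814191/4)*(-1/112) = -116313/64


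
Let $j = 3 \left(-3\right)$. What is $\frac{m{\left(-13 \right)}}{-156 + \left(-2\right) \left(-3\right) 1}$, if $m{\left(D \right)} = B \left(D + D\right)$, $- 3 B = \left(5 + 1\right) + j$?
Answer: $\frac{13}{75} \approx 0.17333$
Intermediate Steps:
$j = -9$
$B = 1$ ($B = - \frac{\left(5 + 1\right) - 9}{3} = - \frac{6 - 9}{3} = \left(- \frac{1}{3}\right) \left(-3\right) = 1$)
$m{\left(D \right)} = 2 D$ ($m{\left(D \right)} = 1 \left(D + D\right) = 1 \cdot 2 D = 2 D$)
$\frac{m{\left(-13 \right)}}{-156 + \left(-2\right) \left(-3\right) 1} = \frac{2 \left(-13\right)}{-156 + \left(-2\right) \left(-3\right) 1} = - \frac{26}{-156 + 6 \cdot 1} = - \frac{26}{-156 + 6} = - \frac{26}{-150} = \left(-26\right) \left(- \frac{1}{150}\right) = \frac{13}{75}$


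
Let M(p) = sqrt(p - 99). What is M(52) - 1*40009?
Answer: -40009 + I*sqrt(47) ≈ -40009.0 + 6.8557*I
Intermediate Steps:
M(p) = sqrt(-99 + p)
M(52) - 1*40009 = sqrt(-99 + 52) - 1*40009 = sqrt(-47) - 40009 = I*sqrt(47) - 40009 = -40009 + I*sqrt(47)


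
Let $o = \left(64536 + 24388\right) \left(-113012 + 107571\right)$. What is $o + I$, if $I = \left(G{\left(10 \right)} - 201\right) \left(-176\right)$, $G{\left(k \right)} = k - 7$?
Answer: $-483800636$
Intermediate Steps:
$G{\left(k \right)} = -7 + k$ ($G{\left(k \right)} = k - 7 = -7 + k$)
$I = 34848$ ($I = \left(\left(-7 + 10\right) - 201\right) \left(-176\right) = \left(3 - 201\right) \left(-176\right) = \left(-198\right) \left(-176\right) = 34848$)
$o = -483835484$ ($o = 88924 \left(-5441\right) = -483835484$)
$o + I = -483835484 + 34848 = -483800636$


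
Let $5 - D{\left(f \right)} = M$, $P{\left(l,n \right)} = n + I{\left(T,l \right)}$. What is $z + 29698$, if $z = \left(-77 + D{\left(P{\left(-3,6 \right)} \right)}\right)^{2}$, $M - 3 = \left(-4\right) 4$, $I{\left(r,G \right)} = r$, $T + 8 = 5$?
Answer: $33179$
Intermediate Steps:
$T = -3$ ($T = -8 + 5 = -3$)
$P{\left(l,n \right)} = -3 + n$ ($P{\left(l,n \right)} = n - 3 = -3 + n$)
$M = -13$ ($M = 3 - 16 = -13$)
$D{\left(f \right)} = 18$ ($D{\left(f \right)} = 5 - -13 = 5 + 13 = 18$)
$z = 3481$ ($z = \left(-77 + 18\right)^{2} = \left(-59\right)^{2} = 3481$)
$z + 29698 = 3481 + 29698 = 33179$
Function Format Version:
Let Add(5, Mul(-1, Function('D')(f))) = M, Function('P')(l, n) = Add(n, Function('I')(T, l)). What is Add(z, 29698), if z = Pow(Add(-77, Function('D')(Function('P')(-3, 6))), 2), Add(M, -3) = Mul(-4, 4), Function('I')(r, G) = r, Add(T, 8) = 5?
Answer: 33179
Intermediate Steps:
T = -3 (T = Add(-8, 5) = -3)
Function('P')(l, n) = Add(-3, n) (Function('P')(l, n) = Add(n, -3) = Add(-3, n))
M = -13 (M = Add(3, Mul(-4, 4)) = Add(3, -16) = -13)
Function('D')(f) = 18 (Function('D')(f) = Add(5, Mul(-1, -13)) = Add(5, 13) = 18)
z = 3481 (z = Pow(Add(-77, 18), 2) = Pow(-59, 2) = 3481)
Add(z, 29698) = Add(3481, 29698) = 33179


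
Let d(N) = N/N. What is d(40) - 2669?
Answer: -2668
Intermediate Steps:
d(N) = 1
d(40) - 2669 = 1 - 2669 = -2668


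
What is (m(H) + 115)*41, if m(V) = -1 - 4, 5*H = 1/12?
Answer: 4510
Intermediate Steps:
H = 1/60 (H = (⅕)/12 = (⅕)*(1/12) = 1/60 ≈ 0.016667)
m(V) = -5
(m(H) + 115)*41 = (-5 + 115)*41 = 110*41 = 4510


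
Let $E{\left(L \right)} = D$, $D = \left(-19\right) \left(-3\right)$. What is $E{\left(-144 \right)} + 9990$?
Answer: $10047$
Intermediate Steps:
$D = 57$
$E{\left(L \right)} = 57$
$E{\left(-144 \right)} + 9990 = 57 + 9990 = 10047$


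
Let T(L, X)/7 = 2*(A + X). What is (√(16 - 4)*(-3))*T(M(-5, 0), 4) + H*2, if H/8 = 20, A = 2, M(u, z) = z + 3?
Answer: 320 - 504*√3 ≈ -552.95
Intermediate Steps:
M(u, z) = 3 + z
H = 160 (H = 8*20 = 160)
T(L, X) = 28 + 14*X (T(L, X) = 7*(2*(2 + X)) = 7*(4 + 2*X) = 28 + 14*X)
(√(16 - 4)*(-3))*T(M(-5, 0), 4) + H*2 = (√(16 - 4)*(-3))*(28 + 14*4) + 160*2 = (√12*(-3))*(28 + 56) + 320 = ((2*√3)*(-3))*84 + 320 = -6*√3*84 + 320 = -504*√3 + 320 = 320 - 504*√3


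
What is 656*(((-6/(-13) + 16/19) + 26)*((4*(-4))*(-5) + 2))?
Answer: 362773248/247 ≈ 1.4687e+6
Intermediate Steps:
656*(((-6/(-13) + 16/19) + 26)*((4*(-4))*(-5) + 2)) = 656*(((-6*(-1/13) + 16*(1/19)) + 26)*(-16*(-5) + 2)) = 656*(((6/13 + 16/19) + 26)*(80 + 2)) = 656*((322/247 + 26)*82) = 656*((6744/247)*82) = 656*(553008/247) = 362773248/247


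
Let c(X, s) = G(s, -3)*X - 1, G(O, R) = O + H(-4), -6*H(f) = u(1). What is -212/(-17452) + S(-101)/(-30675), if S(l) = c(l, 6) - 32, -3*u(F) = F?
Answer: 79887839/2409030450 ≈ 0.033162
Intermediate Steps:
u(F) = -F/3
H(f) = 1/18 (H(f) = -(-1)/18 = -⅙*(-⅓) = 1/18)
G(O, R) = 1/18 + O (G(O, R) = O + 1/18 = 1/18 + O)
c(X, s) = -1 + X*(1/18 + s) (c(X, s) = (1/18 + s)*X - 1 = X*(1/18 + s) - 1 = -1 + X*(1/18 + s))
S(l) = -33 + 109*l/18 (S(l) = (-1 + l/18 + l*6) - 32 = (-1 + l/18 + 6*l) - 32 = (-1 + 109*l/18) - 32 = -33 + 109*l/18)
-212/(-17452) + S(-101)/(-30675) = -212/(-17452) + (-33 + (109/18)*(-101))/(-30675) = -212*(-1/17452) + (-33 - 11009/18)*(-1/30675) = 53/4363 - 11603/18*(-1/30675) = 53/4363 + 11603/552150 = 79887839/2409030450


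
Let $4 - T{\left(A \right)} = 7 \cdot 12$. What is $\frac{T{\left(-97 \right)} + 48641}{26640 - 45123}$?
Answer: $- \frac{16187}{6161} \approx -2.6273$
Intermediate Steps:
$T{\left(A \right)} = -80$ ($T{\left(A \right)} = 4 - 7 \cdot 12 = 4 - 84 = -80$)
$\frac{T{\left(-97 \right)} + 48641}{26640 - 45123} = \frac{-80 + 48641}{26640 - 45123} = \frac{48561}{-18483} = 48561 \left(- \frac{1}{18483}\right) = - \frac{16187}{6161}$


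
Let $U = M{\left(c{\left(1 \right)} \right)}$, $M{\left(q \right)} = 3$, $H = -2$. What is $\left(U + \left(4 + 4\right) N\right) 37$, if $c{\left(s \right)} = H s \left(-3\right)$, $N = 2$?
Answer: $703$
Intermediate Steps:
$c{\left(s \right)} = 6 s$ ($c{\left(s \right)} = - 2 s \left(-3\right) = 6 s$)
$U = 3$
$\left(U + \left(4 + 4\right) N\right) 37 = \left(3 + \left(4 + 4\right) 2\right) 37 = \left(3 + 8 \cdot 2\right) 37 = \left(3 + 16\right) 37 = 19 \cdot 37 = 703$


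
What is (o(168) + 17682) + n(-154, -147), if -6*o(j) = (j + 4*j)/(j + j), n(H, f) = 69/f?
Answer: 10396495/588 ≈ 17681.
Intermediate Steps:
o(j) = -5/12 (o(j) = -(j + 4*j)/(6*(j + j)) = -5*j/(6*(2*j)) = -5*j*1/(2*j)/6 = -1/6*5/2 = -5/12)
(o(168) + 17682) + n(-154, -147) = (-5/12 + 17682) + 69/(-147) = 212179/12 + 69*(-1/147) = 212179/12 - 23/49 = 10396495/588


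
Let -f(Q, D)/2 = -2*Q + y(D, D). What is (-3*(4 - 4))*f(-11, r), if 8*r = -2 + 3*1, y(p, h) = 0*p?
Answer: 0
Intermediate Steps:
y(p, h) = 0
r = 1/8 (r = (-2 + 3*1)/8 = (-2 + 3)/8 = (1/8)*1 = 1/8 ≈ 0.12500)
f(Q, D) = 4*Q (f(Q, D) = -2*(-2*Q + 0) = -(-4)*Q = 4*Q)
(-3*(4 - 4))*f(-11, r) = (-3*(4 - 4))*(4*(-11)) = -3*0*(-44) = 0*(-44) = 0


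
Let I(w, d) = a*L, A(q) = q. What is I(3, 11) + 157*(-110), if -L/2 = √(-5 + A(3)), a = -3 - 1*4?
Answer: -17270 + 14*I*√2 ≈ -17270.0 + 19.799*I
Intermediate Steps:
a = -7 (a = -3 - 4 = -7)
L = -2*I*√2 (L = -2*√(-5 + 3) = -2*I*√2 ≈ -2.8284*I)
I(w, d) = 14*I*√2 (I(w, d) = -(-14)*I*√2 = 14*I*√2)
I(3, 11) + 157*(-110) = 14*I*√2 + 157*(-110) = 14*I*√2 - 17270 = -17270 + 14*I*√2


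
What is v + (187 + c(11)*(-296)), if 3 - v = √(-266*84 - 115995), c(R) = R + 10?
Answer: -6026 - 3*I*√15371 ≈ -6026.0 - 371.94*I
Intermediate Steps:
c(R) = 10 + R
v = 3 - 3*I*√15371 (v = 3 - √(-266*84 - 115995) = 3 - √(-22344 - 115995) = 3 - √(-138339) = 3 - 3*I*√15371 ≈ 3.0 - 371.94*I)
v + (187 + c(11)*(-296)) = (3 - 3*I*√15371) + (187 + (10 + 11)*(-296)) = (3 - 3*I*√15371) + (187 + 21*(-296)) = (3 - 3*I*√15371) + (187 - 6216) = (3 - 3*I*√15371) - 6029 = -6026 - 3*I*√15371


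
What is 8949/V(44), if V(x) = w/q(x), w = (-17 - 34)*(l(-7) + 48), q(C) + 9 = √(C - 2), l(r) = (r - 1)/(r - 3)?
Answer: 134235/4148 - 14915*√42/4148 ≈ 9.0585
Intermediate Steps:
l(r) = (-1 + r)/(-3 + r)
q(C) = -9 + √(-2 + C) (q(C) = -9 + √(C - 2) = -9 + √(-2 + C))
w = -12444/5 (w = (-17 - 34)*((-1 - 7)/(-3 - 7) + 48) = -51*(-8/(-10) + 48) = -51*(-⅒*(-8) + 48) = -51*(⅘ + 48) = -51*244/5 = -12444/5 ≈ -2488.8)
V(x) = -12444/(5*(-9 + √(-2 + x)))
8949/V(44) = 8949/((-12444/(-45 + 5*√(-2 + 44)))) = 8949/((-12444/(-45 + 5*√42))) = 8949*(15/4148 - 5*√42/12444) = 134235/4148 - 14915*√42/4148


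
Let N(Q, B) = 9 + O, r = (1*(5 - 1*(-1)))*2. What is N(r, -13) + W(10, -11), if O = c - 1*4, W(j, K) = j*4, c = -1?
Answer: 44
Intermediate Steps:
W(j, K) = 4*j
O = -5 (O = -1 - 1*4 = -1 - 4 = -5)
r = 12 (r = (1*(5 + 1))*2 = (1*6)*2 = 6*2 = 12)
N(Q, B) = 4 (N(Q, B) = 9 - 5 = 4)
N(r, -13) + W(10, -11) = 4 + 4*10 = 4 + 40 = 44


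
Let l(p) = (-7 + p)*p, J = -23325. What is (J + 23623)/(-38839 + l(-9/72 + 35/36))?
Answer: -1544832/201368399 ≈ -0.0076717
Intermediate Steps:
l(p) = p*(-7 + p)
(J + 23623)/(-38839 + l(-9/72 + 35/36)) = (-23325 + 23623)/(-38839 + (-9/72 + 35/36)*(-7 + (-9/72 + 35/36))) = 298/(-38839 + (-9*1/72 + 35*(1/36))*(-7 + (-9*1/72 + 35*(1/36)))) = 298/(-38839 + (-⅛ + 35/36)*(-7 + (-⅛ + 35/36))) = 298/(-38839 + 61*(-7 + 61/72)/72) = 298/(-38839 + (61/72)*(-443/72)) = 298/(-38839 - 27023/5184) = 298/(-201368399/5184) = 298*(-5184/201368399) = -1544832/201368399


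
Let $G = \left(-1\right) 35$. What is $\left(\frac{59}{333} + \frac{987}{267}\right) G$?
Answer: $- \frac{4018280}{29637} \approx -135.58$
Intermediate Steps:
$G = -35$
$\left(\frac{59}{333} + \frac{987}{267}\right) G = \left(\frac{59}{333} + \frac{987}{267}\right) \left(-35\right) = \left(59 \cdot \frac{1}{333} + 987 \cdot \frac{1}{267}\right) \left(-35\right) = \left(\frac{59}{333} + \frac{329}{89}\right) \left(-35\right) = \frac{114808}{29637} \left(-35\right) = - \frac{4018280}{29637}$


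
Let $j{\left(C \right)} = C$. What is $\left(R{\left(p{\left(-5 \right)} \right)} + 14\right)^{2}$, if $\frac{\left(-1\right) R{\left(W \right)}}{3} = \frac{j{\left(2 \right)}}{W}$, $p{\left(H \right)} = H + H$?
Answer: $\frac{5329}{25} \approx 213.16$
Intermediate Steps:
$p{\left(H \right)} = 2 H$
$R{\left(W \right)} = - \frac{6}{W}$ ($R{\left(W \right)} = - 3 \frac{2}{W} = - \frac{6}{W}$)
$\left(R{\left(p{\left(-5 \right)} \right)} + 14\right)^{2} = \left(- \frac{6}{2 \left(-5\right)} + 14\right)^{2} = \left(- \frac{6}{-10} + 14\right)^{2} = \left(\left(-6\right) \left(- \frac{1}{10}\right) + 14\right)^{2} = \left(\frac{3}{5} + 14\right)^{2} = \left(\frac{73}{5}\right)^{2} = \frac{5329}{25}$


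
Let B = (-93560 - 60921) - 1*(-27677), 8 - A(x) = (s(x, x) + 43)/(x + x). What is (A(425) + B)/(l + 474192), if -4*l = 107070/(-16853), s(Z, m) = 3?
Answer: -1816359815038/6792846861975 ≈ -0.26739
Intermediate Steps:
l = 53535/33706 (l = -53535/(2*(-16853)) = -53535*(-1)/(2*16853) = -¼*(-107070/16853) = 53535/33706 ≈ 1.5883)
A(x) = 8 - 23/x (A(x) = 8 - (3 + 43)/(x + x) = 8 - 46/(2*x) = 8 - 46*1/(2*x) = 8 - 23/x)
B = -126804 (B = -154481 + 27677 = -126804)
(A(425) + B)/(l + 474192) = ((8 - 23/425) - 126804)/(53535/33706 + 474192) = ((8 - 23*1/425) - 126804)/(15983169087/33706) = ((8 - 23/425) - 126804)*(33706/15983169087) = (3377/425 - 126804)*(33706/15983169087) = -53888323/425*33706/15983169087 = -1816359815038/6792846861975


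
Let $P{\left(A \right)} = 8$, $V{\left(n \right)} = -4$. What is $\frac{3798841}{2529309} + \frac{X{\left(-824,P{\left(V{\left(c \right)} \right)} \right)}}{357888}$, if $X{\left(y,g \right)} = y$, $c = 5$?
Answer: $\frac{56561477383}{37717055808} \approx 1.4996$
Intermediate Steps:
$\frac{3798841}{2529309} + \frac{X{\left(-824,P{\left(V{\left(c \right)} \right)} \right)}}{357888} = \frac{3798841}{2529309} - \frac{824}{357888} = 3798841 \cdot \frac{1}{2529309} - \frac{103}{44736} = \frac{3798841}{2529309} - \frac{103}{44736} = \frac{56561477383}{37717055808}$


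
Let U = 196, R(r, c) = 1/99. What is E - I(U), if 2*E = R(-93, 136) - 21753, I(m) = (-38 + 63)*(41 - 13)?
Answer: -1146073/99 ≈ -11577.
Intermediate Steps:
R(r, c) = 1/99
I(m) = 700 (I(m) = 25*28 = 700)
E = -1076773/99 (E = (1/99 - 21753)/2 = (1/2)*(-2153546/99) = -1076773/99 ≈ -10877.)
E - I(U) = -1076773/99 - 1*700 = -1076773/99 - 700 = -1146073/99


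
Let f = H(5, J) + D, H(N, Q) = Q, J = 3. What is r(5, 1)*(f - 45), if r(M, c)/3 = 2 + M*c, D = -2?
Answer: -924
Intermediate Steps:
r(M, c) = 6 + 3*M*c (r(M, c) = 3*(2 + M*c) = 6 + 3*M*c)
f = 1 (f = 3 - 2 = 1)
r(5, 1)*(f - 45) = (6 + 3*5*1)*(1 - 45) = (6 + 15)*(-44) = 21*(-44) = -924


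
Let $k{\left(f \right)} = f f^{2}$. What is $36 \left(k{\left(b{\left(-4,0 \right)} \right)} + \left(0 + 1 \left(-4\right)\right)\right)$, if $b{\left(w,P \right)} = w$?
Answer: $-2448$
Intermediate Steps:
$k{\left(f \right)} = f^{3}$
$36 \left(k{\left(b{\left(-4,0 \right)} \right)} + \left(0 + 1 \left(-4\right)\right)\right) = 36 \left(\left(-4\right)^{3} + \left(0 + 1 \left(-4\right)\right)\right) = 36 \left(-64 + \left(0 - 4\right)\right) = 36 \left(-64 - 4\right) = 36 \left(-68\right) = -2448$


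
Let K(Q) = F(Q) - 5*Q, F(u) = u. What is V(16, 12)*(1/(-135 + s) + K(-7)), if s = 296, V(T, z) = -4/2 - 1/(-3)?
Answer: -7515/161 ≈ -46.677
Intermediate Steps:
V(T, z) = -5/3 (V(T, z) = -4*½ - 1*(-⅓) = -2 + ⅓ = -5/3)
K(Q) = -4*Q (K(Q) = Q - 5*Q = -4*Q)
V(16, 12)*(1/(-135 + s) + K(-7)) = -5*(1/(-135 + 296) - 4*(-7))/3 = -5*(1/161 + 28)/3 = -5/3*4509/161 = -7515/161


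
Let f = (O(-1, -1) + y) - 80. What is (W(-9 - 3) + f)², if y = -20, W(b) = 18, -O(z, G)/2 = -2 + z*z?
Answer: 6400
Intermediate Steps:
O(z, G) = 4 - 2*z² (O(z, G) = -2*(-2 + z*z) = -2*(-2 + z²) = 4 - 2*z²)
f = -98 (f = ((4 - 2*(-1)²) - 20) - 80 = ((4 - 2*1) - 20) - 80 = ((4 - 2) - 20) - 80 = (2 - 20) - 80 = -18 - 80 = -98)
(W(-9 - 3) + f)² = (18 - 98)² = (-80)² = 6400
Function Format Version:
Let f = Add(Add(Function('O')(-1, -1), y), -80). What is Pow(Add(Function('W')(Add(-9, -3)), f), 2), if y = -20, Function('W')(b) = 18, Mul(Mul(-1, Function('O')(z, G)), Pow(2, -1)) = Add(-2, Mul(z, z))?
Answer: 6400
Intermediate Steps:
Function('O')(z, G) = Add(4, Mul(-2, Pow(z, 2))) (Function('O')(z, G) = Mul(-2, Add(-2, Mul(z, z))) = Mul(-2, Add(-2, Pow(z, 2))) = Add(4, Mul(-2, Pow(z, 2))))
f = -98 (f = Add(Add(Add(4, Mul(-2, Pow(-1, 2))), -20), -80) = Add(Add(Add(4, Mul(-2, 1)), -20), -80) = Add(Add(Add(4, -2), -20), -80) = Add(Add(2, -20), -80) = Add(-18, -80) = -98)
Pow(Add(Function('W')(Add(-9, -3)), f), 2) = Pow(Add(18, -98), 2) = Pow(-80, 2) = 6400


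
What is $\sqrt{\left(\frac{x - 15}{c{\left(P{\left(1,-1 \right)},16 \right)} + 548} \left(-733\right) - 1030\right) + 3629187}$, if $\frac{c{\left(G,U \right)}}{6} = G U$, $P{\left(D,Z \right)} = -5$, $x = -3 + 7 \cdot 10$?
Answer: $\frac{2 \sqrt{262093845}}{17} \approx 1904.6$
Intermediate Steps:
$x = 67$ ($x = -3 + 70 = 67$)
$c{\left(G,U \right)} = 6 G U$
$\sqrt{\left(\frac{x - 15}{c{\left(P{\left(1,-1 \right)},16 \right)} + 548} \left(-733\right) - 1030\right) + 3629187} = \sqrt{\left(\frac{67 - 15}{6 \left(-5\right) 16 + 548} \left(-733\right) - 1030\right) + 3629187} = \sqrt{\left(\frac{52}{-480 + 548} \left(-733\right) - 1030\right) + 3629187} = \sqrt{\left(\frac{52}{68} \left(-733\right) - 1030\right) + 3629187} = \sqrt{\left(52 \cdot \frac{1}{68} \left(-733\right) - 1030\right) + 3629187} = \sqrt{\left(\frac{13}{17} \left(-733\right) - 1030\right) + 3629187} = \sqrt{\left(- \frac{9529}{17} - 1030\right) + 3629187} = \sqrt{- \frac{27039}{17} + 3629187} = \sqrt{\frac{61669140}{17}} = \frac{2 \sqrt{262093845}}{17}$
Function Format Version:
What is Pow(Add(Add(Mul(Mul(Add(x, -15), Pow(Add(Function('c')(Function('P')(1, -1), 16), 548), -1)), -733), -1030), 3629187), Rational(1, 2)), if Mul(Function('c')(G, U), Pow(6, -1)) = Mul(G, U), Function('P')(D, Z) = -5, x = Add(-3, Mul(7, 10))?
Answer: Mul(Rational(2, 17), Pow(262093845, Rational(1, 2))) ≈ 1904.6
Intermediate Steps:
x = 67 (x = Add(-3, 70) = 67)
Function('c')(G, U) = Mul(6, G, U) (Function('c')(G, U) = Mul(6, Mul(G, U)) = Mul(6, G, U))
Pow(Add(Add(Mul(Mul(Add(x, -15), Pow(Add(Function('c')(Function('P')(1, -1), 16), 548), -1)), -733), -1030), 3629187), Rational(1, 2)) = Pow(Add(Add(Mul(Mul(Add(67, -15), Pow(Add(Mul(6, -5, 16), 548), -1)), -733), -1030), 3629187), Rational(1, 2)) = Pow(Add(Add(Mul(Mul(52, Pow(Add(-480, 548), -1)), -733), -1030), 3629187), Rational(1, 2)) = Pow(Add(Add(Mul(Mul(52, Pow(68, -1)), -733), -1030), 3629187), Rational(1, 2)) = Pow(Add(Add(Mul(Mul(52, Rational(1, 68)), -733), -1030), 3629187), Rational(1, 2)) = Pow(Add(Add(Mul(Rational(13, 17), -733), -1030), 3629187), Rational(1, 2)) = Pow(Add(Add(Rational(-9529, 17), -1030), 3629187), Rational(1, 2)) = Pow(Add(Rational(-27039, 17), 3629187), Rational(1, 2)) = Pow(Rational(61669140, 17), Rational(1, 2)) = Mul(Rational(2, 17), Pow(262093845, Rational(1, 2)))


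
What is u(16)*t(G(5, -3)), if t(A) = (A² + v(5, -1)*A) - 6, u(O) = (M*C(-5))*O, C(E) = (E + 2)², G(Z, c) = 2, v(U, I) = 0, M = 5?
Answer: -1440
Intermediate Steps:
C(E) = (2 + E)²
u(O) = 45*O (u(O) = (5*(2 - 5)²)*O = (5*(-3)²)*O = (5*9)*O = 45*O)
t(A) = -6 + A² (t(A) = (A² + 0*A) - 6 = (A² + 0) - 6 = A² - 6 = -6 + A²)
u(16)*t(G(5, -3)) = (45*16)*(-6 + 2²) = 720*(-6 + 4) = 720*(-2) = -1440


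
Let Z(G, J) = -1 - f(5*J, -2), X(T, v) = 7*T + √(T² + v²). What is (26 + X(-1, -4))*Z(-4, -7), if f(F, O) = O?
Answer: 19 + √17 ≈ 23.123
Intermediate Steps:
X(T, v) = √(T² + v²) + 7*T
Z(G, J) = 1 (Z(G, J) = -1 - 1*(-2) = -1 + 2 = 1)
(26 + X(-1, -4))*Z(-4, -7) = (26 + (√((-1)² + (-4)²) + 7*(-1)))*1 = (26 + (√(1 + 16) - 7))*1 = (26 + (√17 - 7))*1 = (26 + (-7 + √17))*1 = (19 + √17)*1 = 19 + √17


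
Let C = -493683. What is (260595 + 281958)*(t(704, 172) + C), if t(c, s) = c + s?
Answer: -267373916271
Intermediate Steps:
(260595 + 281958)*(t(704, 172) + C) = (260595 + 281958)*((704 + 172) - 493683) = 542553*(876 - 493683) = 542553*(-492807) = -267373916271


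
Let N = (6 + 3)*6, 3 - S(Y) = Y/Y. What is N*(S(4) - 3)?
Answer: -54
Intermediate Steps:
S(Y) = 2 (S(Y) = 3 - Y/Y = 3 - 1*1 = 3 - 1 = 2)
N = 54 (N = 9*6 = 54)
N*(S(4) - 3) = 54*(2 - 3) = 54*(-1) = -54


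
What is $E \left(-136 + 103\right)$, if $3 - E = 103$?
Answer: $3300$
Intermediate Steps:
$E = -100$ ($E = 3 - 103 = -100$)
$E \left(-136 + 103\right) = - 100 \left(-136 + 103\right) = \left(-100\right) \left(-33\right) = 3300$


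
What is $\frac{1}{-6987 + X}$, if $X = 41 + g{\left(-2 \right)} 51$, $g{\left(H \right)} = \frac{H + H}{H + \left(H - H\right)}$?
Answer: $- \frac{1}{6844} \approx -0.00014611$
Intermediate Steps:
$g{\left(H \right)} = 2$ ($g{\left(H \right)} = \frac{2 H}{H + 0} = \frac{2 H}{H} = 2$)
$X = 143$ ($X = 41 + 2 \cdot 51 = 41 + 102 = 143$)
$\frac{1}{-6987 + X} = \frac{1}{-6987 + 143} = \frac{1}{-6844} = - \frac{1}{6844}$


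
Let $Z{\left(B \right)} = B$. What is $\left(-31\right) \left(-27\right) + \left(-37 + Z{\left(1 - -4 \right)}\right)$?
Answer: $805$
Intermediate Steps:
$\left(-31\right) \left(-27\right) + \left(-37 + Z{\left(1 - -4 \right)}\right) = \left(-31\right) \left(-27\right) + \left(-37 + \left(1 - -4\right)\right) = 837 + \left(-37 + \left(1 + 4\right)\right) = 837 + \left(-37 + 5\right) = 837 - 32 = 805$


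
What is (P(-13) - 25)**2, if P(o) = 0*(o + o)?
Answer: 625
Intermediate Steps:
P(o) = 0 (P(o) = 0*(2*o) = 0)
(P(-13) - 25)**2 = (0 - 25)**2 = (-25)**2 = 625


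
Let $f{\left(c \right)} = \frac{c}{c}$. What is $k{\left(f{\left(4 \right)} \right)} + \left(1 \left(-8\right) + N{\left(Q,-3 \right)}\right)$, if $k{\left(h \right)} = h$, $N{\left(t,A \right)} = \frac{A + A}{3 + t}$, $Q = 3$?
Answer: $-8$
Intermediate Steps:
$f{\left(c \right)} = 1$
$N{\left(t,A \right)} = \frac{2 A}{3 + t}$
$k{\left(f{\left(4 \right)} \right)} + \left(1 \left(-8\right) + N{\left(Q,-3 \right)}\right) = 1 + \left(1 \left(-8\right) + 2 \left(-3\right) \frac{1}{3 + 3}\right) = 1 - \left(8 + \frac{6}{6}\right) = 1 - \left(8 + 6 \cdot \frac{1}{6}\right) = 1 - 9 = -8$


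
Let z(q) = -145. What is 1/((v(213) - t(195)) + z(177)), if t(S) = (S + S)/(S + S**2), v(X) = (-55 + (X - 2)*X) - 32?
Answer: 98/4381677 ≈ 2.2366e-5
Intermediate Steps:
v(X) = -87 + X*(-2 + X) (v(X) = (-55 + (-2 + X)*X) - 32 = (-55 + X*(-2 + X)) - 32 = -87 + X*(-2 + X))
t(S) = 2*S/(S + S**2) (t(S) = (2*S)/(S + S**2) = 2*S/(S + S**2))
1/((v(213) - t(195)) + z(177)) = 1/(((-87 + 213**2 - 2*213) - 2/(1 + 195)) - 145) = 1/(((-87 + 45369 - 426) - 2/196) - 145) = 1/((44856 - 2/196) - 145) = 1/((44856 - 1*1/98) - 145) = 1/((44856 - 1/98) - 145) = 1/(4395887/98 - 145) = 1/(4381677/98) = 98/4381677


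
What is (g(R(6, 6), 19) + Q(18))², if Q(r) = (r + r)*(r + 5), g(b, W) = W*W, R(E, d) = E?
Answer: 1413721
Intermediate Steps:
g(b, W) = W²
Q(r) = 2*r*(5 + r) (Q(r) = (2*r)*(5 + r) = 2*r*(5 + r))
(g(R(6, 6), 19) + Q(18))² = (19² + 2*18*(5 + 18))² = (361 + 2*18*23)² = (361 + 828)² = 1189² = 1413721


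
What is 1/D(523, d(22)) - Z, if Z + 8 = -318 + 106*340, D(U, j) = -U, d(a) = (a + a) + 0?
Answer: -18678423/523 ≈ -35714.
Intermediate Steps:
d(a) = 2*a (d(a) = 2*a + 0 = 2*a)
Z = 35714 (Z = -8 + (-318 + 106*340) = -8 + (-318 + 36040) = -8 + 35722 = 35714)
1/D(523, d(22)) - Z = 1/(-1*523) - 1*35714 = 1/(-523) - 35714 = -1/523 - 35714 = -18678423/523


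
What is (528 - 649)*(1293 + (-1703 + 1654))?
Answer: -150524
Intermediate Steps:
(528 - 649)*(1293 + (-1703 + 1654)) = -121*(1293 - 49) = -121*1244 = -150524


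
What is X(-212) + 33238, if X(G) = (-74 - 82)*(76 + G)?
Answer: 54454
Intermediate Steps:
X(G) = -11856 - 156*G (X(G) = -156*(76 + G) = -11856 - 156*G)
X(-212) + 33238 = (-11856 - 156*(-212)) + 33238 = (-11856 + 33072) + 33238 = 21216 + 33238 = 54454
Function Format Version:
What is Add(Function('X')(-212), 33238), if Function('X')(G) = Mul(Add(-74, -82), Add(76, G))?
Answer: 54454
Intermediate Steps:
Function('X')(G) = Add(-11856, Mul(-156, G)) (Function('X')(G) = Mul(-156, Add(76, G)) = Add(-11856, Mul(-156, G)))
Add(Function('X')(-212), 33238) = Add(Add(-11856, Mul(-156, -212)), 33238) = Add(Add(-11856, 33072), 33238) = Add(21216, 33238) = 54454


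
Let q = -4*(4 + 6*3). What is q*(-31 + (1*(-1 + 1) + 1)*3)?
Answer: 2464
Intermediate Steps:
q = -88 (q = -4*(4 + 18) = -4*22 = -88)
q*(-31 + (1*(-1 + 1) + 1)*3) = -88*(-31 + (1*(-1 + 1) + 1)*3) = -88*(-31 + (1*0 + 1)*3) = -88*(-31 + (0 + 1)*3) = -88*(-31 + 1*3) = -88*(-31 + 3) = -88*(-28) = 2464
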